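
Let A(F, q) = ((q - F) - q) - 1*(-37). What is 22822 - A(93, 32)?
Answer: 22878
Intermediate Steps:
A(F, q) = 37 - F (A(F, q) = -F + 37 = 37 - F)
22822 - A(93, 32) = 22822 - (37 - 1*93) = 22822 - (37 - 93) = 22822 - 1*(-56) = 22822 + 56 = 22878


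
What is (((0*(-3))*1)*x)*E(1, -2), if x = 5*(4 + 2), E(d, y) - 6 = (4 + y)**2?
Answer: 0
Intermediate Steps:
E(d, y) = 6 + (4 + y)**2
x = 30 (x = 5*6 = 30)
(((0*(-3))*1)*x)*E(1, -2) = (((0*(-3))*1)*30)*(6 + (4 - 2)**2) = ((0*1)*30)*(6 + 2**2) = (0*30)*(6 + 4) = 0*10 = 0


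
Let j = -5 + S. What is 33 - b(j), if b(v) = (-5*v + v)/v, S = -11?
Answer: 37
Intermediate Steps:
j = -16 (j = -5 - 11 = -16)
b(v) = -4 (b(v) = (-4*v)/v = -4)
33 - b(j) = 33 - 1*(-4) = 33 + 4 = 37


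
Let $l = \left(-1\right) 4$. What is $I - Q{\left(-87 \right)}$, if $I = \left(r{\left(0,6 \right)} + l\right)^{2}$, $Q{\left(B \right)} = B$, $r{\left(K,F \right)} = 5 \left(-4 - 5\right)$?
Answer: $2488$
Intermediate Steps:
$r{\left(K,F \right)} = -45$ ($r{\left(K,F \right)} = 5 \left(-9\right) = -45$)
$l = -4$
$I = 2401$ ($I = \left(-45 - 4\right)^{2} = \left(-49\right)^{2} = 2401$)
$I - Q{\left(-87 \right)} = 2401 - -87 = 2401 + 87 = 2488$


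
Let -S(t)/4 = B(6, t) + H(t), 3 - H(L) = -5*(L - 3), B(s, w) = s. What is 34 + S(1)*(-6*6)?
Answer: -110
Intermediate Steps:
H(L) = -12 + 5*L (H(L) = 3 - (-5)*(L - 3) = 3 - (-5)*(-3 + L) = 3 - (15 - 5*L) = 3 + (-15 + 5*L) = -12 + 5*L)
S(t) = 24 - 20*t (S(t) = -4*(6 + (-12 + 5*t)) = -4*(-6 + 5*t) = 24 - 20*t)
34 + S(1)*(-6*6) = 34 + (24 - 20*1)*(-6*6) = 34 + (24 - 20)*(-36) = 34 + 4*(-36) = 34 - 144 = -110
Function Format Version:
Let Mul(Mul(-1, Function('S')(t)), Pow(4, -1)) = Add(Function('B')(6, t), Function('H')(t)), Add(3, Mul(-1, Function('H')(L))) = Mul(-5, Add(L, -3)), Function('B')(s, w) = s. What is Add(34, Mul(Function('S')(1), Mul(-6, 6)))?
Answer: -110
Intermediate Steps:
Function('H')(L) = Add(-12, Mul(5, L)) (Function('H')(L) = Add(3, Mul(-1, Mul(-5, Add(L, -3)))) = Add(3, Mul(-1, Mul(-5, Add(-3, L)))) = Add(3, Mul(-1, Add(15, Mul(-5, L)))) = Add(3, Add(-15, Mul(5, L))) = Add(-12, Mul(5, L)))
Function('S')(t) = Add(24, Mul(-20, t)) (Function('S')(t) = Mul(-4, Add(6, Add(-12, Mul(5, t)))) = Mul(-4, Add(-6, Mul(5, t))) = Add(24, Mul(-20, t)))
Add(34, Mul(Function('S')(1), Mul(-6, 6))) = Add(34, Mul(Add(24, Mul(-20, 1)), Mul(-6, 6))) = Add(34, Mul(Add(24, -20), -36)) = Add(34, Mul(4, -36)) = Add(34, -144) = -110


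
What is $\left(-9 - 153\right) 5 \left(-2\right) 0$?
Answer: $0$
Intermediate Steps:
$\left(-9 - 153\right) 5 \left(-2\right) 0 = - 162 \left(\left(-10\right) 0\right) = \left(-162\right) 0 = 0$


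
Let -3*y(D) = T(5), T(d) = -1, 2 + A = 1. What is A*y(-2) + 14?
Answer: 41/3 ≈ 13.667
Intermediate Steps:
A = -1 (A = -2 + 1 = -1)
y(D) = ⅓ (y(D) = -⅓*(-1) = ⅓)
A*y(-2) + 14 = -1*⅓ + 14 = -⅓ + 14 = 41/3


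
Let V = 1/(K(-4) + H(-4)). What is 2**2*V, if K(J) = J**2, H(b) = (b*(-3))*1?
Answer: 1/7 ≈ 0.14286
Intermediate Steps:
H(b) = -3*b (H(b) = -3*b*1 = -3*b)
V = 1/28 (V = 1/((-4)**2 - 3*(-4)) = 1/(16 + 12) = 1/28 ≈ 0.035714)
2**2*V = 2**2*(1/28) = 4*(1/28) = 1/7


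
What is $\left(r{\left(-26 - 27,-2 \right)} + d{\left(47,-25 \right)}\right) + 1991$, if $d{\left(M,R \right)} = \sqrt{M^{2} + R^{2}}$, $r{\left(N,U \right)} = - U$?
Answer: $1993 + \sqrt{2834} \approx 2046.2$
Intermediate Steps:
$\left(r{\left(-26 - 27,-2 \right)} + d{\left(47,-25 \right)}\right) + 1991 = \left(\left(-1\right) \left(-2\right) + \sqrt{47^{2} + \left(-25\right)^{2}}\right) + 1991 = \left(2 + \sqrt{2209 + 625}\right) + 1991 = \left(2 + \sqrt{2834}\right) + 1991 = 1993 + \sqrt{2834}$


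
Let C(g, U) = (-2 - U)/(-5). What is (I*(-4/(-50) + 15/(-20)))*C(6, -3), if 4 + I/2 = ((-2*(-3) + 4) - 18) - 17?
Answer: -1943/250 ≈ -7.7720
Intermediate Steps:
C(g, U) = ⅖ + U/5 (C(g, U) = (-2 - U)*(-⅕) = ⅖ + U/5)
I = -58 (I = -8 + 2*(((-2*(-3) + 4) - 18) - 17) = -8 + 2*(((6 + 4) - 18) - 17) = -8 + 2*((10 - 18) - 17) = -8 + 2*(-8 - 17) = -8 + 2*(-25) = -8 - 50 = -58)
(I*(-4/(-50) + 15/(-20)))*C(6, -3) = (-58*(-4/(-50) + 15/(-20)))*(⅖ + (⅕)*(-3)) = (-58*(-4*(-1/50) + 15*(-1/20)))*(⅖ - ⅗) = -58*(2/25 - ¾)*(-⅕) = -58*(-67/100)*(-⅕) = (1943/50)*(-⅕) = -1943/250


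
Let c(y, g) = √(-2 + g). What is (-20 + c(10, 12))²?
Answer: (20 - √10)² ≈ 283.51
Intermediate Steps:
(-20 + c(10, 12))² = (-20 + √(-2 + 12))² = (-20 + √10)²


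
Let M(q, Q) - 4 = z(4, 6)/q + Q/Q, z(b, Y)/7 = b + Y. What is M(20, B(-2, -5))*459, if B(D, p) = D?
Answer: 7803/2 ≈ 3901.5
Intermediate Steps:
z(b, Y) = 7*Y + 7*b (z(b, Y) = 7*(b + Y) = 7*(Y + b) = 7*Y + 7*b)
M(q, Q) = 5 + 70/q (M(q, Q) = 4 + ((7*6 + 7*4)/q + Q/Q) = 4 + ((42 + 28)/q + 1) = 4 + (70/q + 1) = 4 + (1 + 70/q) = 5 + 70/q)
M(20, B(-2, -5))*459 = (5 + 70/20)*459 = (5 + 70*(1/20))*459 = (5 + 7/2)*459 = (17/2)*459 = 7803/2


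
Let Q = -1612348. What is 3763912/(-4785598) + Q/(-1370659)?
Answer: 75206161944/192924204973 ≈ 0.38982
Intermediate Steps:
3763912/(-4785598) + Q/(-1370659) = 3763912/(-4785598) - 1612348/(-1370659) = 3763912*(-1/4785598) - 1612348*(-1/1370659) = -1881956/2392799 + 94844/80627 = 75206161944/192924204973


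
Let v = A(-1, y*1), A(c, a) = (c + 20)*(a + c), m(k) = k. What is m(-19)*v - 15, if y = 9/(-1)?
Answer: 3595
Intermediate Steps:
y = -9 (y = 9*(-1) = -9)
A(c, a) = (20 + c)*(a + c)
v = -190 (v = (-1)**2 + 20*(-9*1) + 20*(-1) - 9*1*(-1) = 1 + 20*(-9) - 20 - 9*(-1) = 1 - 180 - 20 + 9 = -190)
m(-19)*v - 15 = -19*(-190) - 15 = 3610 - 15 = 3595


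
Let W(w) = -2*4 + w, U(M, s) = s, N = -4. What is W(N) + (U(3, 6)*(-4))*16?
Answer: -396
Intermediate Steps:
W(w) = -8 + w
W(N) + (U(3, 6)*(-4))*16 = (-8 - 4) + (6*(-4))*16 = -12 - 24*16 = -12 - 384 = -396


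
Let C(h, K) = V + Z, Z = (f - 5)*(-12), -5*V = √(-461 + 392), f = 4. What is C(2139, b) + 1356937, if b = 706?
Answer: 1356949 - I*√69/5 ≈ 1.3569e+6 - 1.6613*I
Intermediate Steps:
V = -I*√69/5 (V = -√(-461 + 392)/5 = -I*√69/5 ≈ -1.6613*I)
Z = 12 (Z = (4 - 5)*(-12) = -1*(-12) = 12)
C(h, K) = 12 - I*√69/5 (C(h, K) = -I*√69/5 + 12 = 12 - I*√69/5)
C(2139, b) + 1356937 = (12 - I*√69/5) + 1356937 = 1356949 - I*√69/5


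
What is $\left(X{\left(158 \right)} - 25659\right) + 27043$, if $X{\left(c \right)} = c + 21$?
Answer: $1563$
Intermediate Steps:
$X{\left(c \right)} = 21 + c$
$\left(X{\left(158 \right)} - 25659\right) + 27043 = \left(\left(21 + 158\right) - 25659\right) + 27043 = \left(179 - 25659\right) + 27043 = -25480 + 27043 = 1563$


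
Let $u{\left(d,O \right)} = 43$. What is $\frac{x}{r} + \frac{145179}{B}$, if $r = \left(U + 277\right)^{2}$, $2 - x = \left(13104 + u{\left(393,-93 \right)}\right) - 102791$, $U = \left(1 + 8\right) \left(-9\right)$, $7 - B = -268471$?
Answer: $\frac{1058756259}{368351816} \approx 2.8743$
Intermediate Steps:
$B = 268478$ ($B = 7 - -268471 = 7 + 268471 = 268478$)
$U = -81$ ($U = 9 \left(-9\right) = -81$)
$x = 89646$ ($x = 2 - \left(\left(13104 + 43\right) - 102791\right) = 2 - \left(13147 - 102791\right) = 2 - -89644 = 2 + 89644 = 89646$)
$r = 38416$ ($r = \left(-81 + 277\right)^{2} = 196^{2} = 38416$)
$\frac{x}{r} + \frac{145179}{B} = \frac{89646}{38416} + \frac{145179}{268478} = 89646 \cdot \frac{1}{38416} + 145179 \cdot \frac{1}{268478} = \frac{44823}{19208} + \frac{145179}{268478} = \frac{1058756259}{368351816}$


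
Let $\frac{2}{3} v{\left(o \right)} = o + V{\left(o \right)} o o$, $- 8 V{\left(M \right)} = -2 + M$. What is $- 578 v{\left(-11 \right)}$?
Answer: $- \frac{1287495}{8} \approx -1.6094 \cdot 10^{5}$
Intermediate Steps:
$V{\left(M \right)} = \frac{1}{4} - \frac{M}{8}$ ($V{\left(M \right)} = - \frac{-2 + M}{8} = \frac{1}{4} - \frac{M}{8}$)
$v{\left(o \right)} = \frac{3 o}{2} + \frac{3 o^{2} \left(\frac{1}{4} - \frac{o}{8}\right)}{2}$ ($v{\left(o \right)} = \frac{3 \left(o + \left(\frac{1}{4} - \frac{o}{8}\right) o o\right)}{2} = \frac{3 \left(o + \left(\frac{1}{4} - \frac{o}{8}\right) o^{2}\right)}{2} = \frac{3 \left(o + o^{2} \left(\frac{1}{4} - \frac{o}{8}\right)\right)}{2} = \frac{3 o}{2} + \frac{3 o^{2} \left(\frac{1}{4} - \frac{o}{8}\right)}{2}$)
$- 578 v{\left(-11 \right)} = - 578 \left(\left(- \frac{3}{16}\right) \left(-11\right) \left(-8 - 11 \left(-2 - 11\right)\right)\right) = - 578 \left(\left(- \frac{3}{16}\right) \left(-11\right) \left(-8 - -143\right)\right) = - 578 \left(\left(- \frac{3}{16}\right) \left(-11\right) \left(-8 + 143\right)\right) = - 578 \left(\left(- \frac{3}{16}\right) \left(-11\right) 135\right) = \left(-578\right) \frac{4455}{16} = - \frac{1287495}{8}$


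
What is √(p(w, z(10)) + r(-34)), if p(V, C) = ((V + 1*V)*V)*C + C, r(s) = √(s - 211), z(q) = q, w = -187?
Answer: √(699390 + 7*I*√5) ≈ 836.29 + 0.009*I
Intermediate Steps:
r(s) = √(-211 + s)
p(V, C) = C + 2*C*V² (p(V, C) = ((V + V)*V)*C + C = ((2*V)*V)*C + C = (2*V²)*C + C = 2*C*V² + C = C + 2*C*V²)
√(p(w, z(10)) + r(-34)) = √(10*(1 + 2*(-187)²) + √(-211 - 34)) = √(10*(1 + 2*34969) + √(-245)) = √(10*(1 + 69938) + 7*I*√5) = √(10*69939 + 7*I*√5) = √(699390 + 7*I*√5)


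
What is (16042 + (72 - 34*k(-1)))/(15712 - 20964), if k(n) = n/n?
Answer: -4020/1313 ≈ -3.0617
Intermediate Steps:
k(n) = 1
(16042 + (72 - 34*k(-1)))/(15712 - 20964) = (16042 + (72 - 34*1))/(15712 - 20964) = (16042 + (72 - 34))/(-5252) = (16042 + 38)*(-1/5252) = 16080*(-1/5252) = -4020/1313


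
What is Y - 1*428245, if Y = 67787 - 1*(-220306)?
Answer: -140152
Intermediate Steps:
Y = 288093 (Y = 67787 + 220306 = 288093)
Y - 1*428245 = 288093 - 1*428245 = 288093 - 428245 = -140152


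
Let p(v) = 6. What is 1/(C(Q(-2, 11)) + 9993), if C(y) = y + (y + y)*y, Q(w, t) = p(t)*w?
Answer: 1/10269 ≈ 9.7380e-5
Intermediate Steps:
Q(w, t) = 6*w
C(y) = y + 2*y**2 (C(y) = y + (2*y)*y = y + 2*y**2)
1/(C(Q(-2, 11)) + 9993) = 1/((6*(-2))*(1 + 2*(6*(-2))) + 9993) = 1/(-12*(1 + 2*(-12)) + 9993) = 1/(-12*(1 - 24) + 9993) = 1/(-12*(-23) + 9993) = 1/(276 + 9993) = 1/10269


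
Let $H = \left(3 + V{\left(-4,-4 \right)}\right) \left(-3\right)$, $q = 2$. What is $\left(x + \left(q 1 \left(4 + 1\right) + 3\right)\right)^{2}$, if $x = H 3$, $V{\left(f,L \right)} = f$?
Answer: $484$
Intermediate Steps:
$H = 3$ ($H = \left(3 - 4\right) \left(-3\right) = \left(-1\right) \left(-3\right) = 3$)
$x = 9$ ($x = 3 \cdot 3 = 9$)
$\left(x + \left(q 1 \left(4 + 1\right) + 3\right)\right)^{2} = \left(9 + \left(2 \cdot 1 \left(4 + 1\right) + 3\right)\right)^{2} = \left(9 + \left(2 \cdot 1 \cdot 5 + 3\right)\right)^{2} = \left(9 + \left(2 \cdot 5 + 3\right)\right)^{2} = \left(9 + \left(10 + 3\right)\right)^{2} = \left(9 + 13\right)^{2} = 22^{2} = 484$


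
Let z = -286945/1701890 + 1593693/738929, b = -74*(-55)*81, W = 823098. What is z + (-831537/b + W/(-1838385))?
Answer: -92391881364711775673/94094681096554350795 ≈ -0.98190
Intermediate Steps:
b = 329670 (b = 4070*81 = 329670)
z = 500051639573/251515175162 (z = -286945*1/1701890 + 1593693*(1/738929) = -57389/340378 + 1593693/738929 = 500051639573/251515175162 ≈ 1.9882)
z + (-831537/b + W/(-1838385)) = 500051639573/251515175162 + (-831537/329670 + 823098/(-1838385)) = 500051639573/251515175162 + (-831537*1/329670 + 823098*(-1/1838385)) = 500051639573/251515175162 + (-92393/36630 - 274366/612795) = 500051639573/251515175162 - 4444533001/1496445390 = -92391881364711775673/94094681096554350795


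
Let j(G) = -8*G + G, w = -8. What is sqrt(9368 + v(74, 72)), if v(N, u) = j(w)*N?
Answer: 2*sqrt(3378) ≈ 116.24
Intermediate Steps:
j(G) = -7*G
v(N, u) = 56*N (v(N, u) = (-7*(-8))*N = 56*N)
sqrt(9368 + v(74, 72)) = sqrt(9368 + 56*74) = sqrt(9368 + 4144) = sqrt(13512) = 2*sqrt(3378)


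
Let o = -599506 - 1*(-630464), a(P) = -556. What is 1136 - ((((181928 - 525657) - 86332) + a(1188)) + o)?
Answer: 400795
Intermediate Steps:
o = 30958 (o = -599506 + 630464 = 30958)
1136 - ((((181928 - 525657) - 86332) + a(1188)) + o) = 1136 - ((((181928 - 525657) - 86332) - 556) + 30958) = 1136 - (((-343729 - 86332) - 556) + 30958) = 1136 - ((-430061 - 556) + 30958) = 1136 - (-430617 + 30958) = 1136 - 1*(-399659) = 1136 + 399659 = 400795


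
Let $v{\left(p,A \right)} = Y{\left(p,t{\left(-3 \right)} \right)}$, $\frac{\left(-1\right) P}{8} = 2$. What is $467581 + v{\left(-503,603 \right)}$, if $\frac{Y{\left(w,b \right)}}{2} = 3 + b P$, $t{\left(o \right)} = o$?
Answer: $467683$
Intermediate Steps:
$P = -16$ ($P = \left(-8\right) 2 = -16$)
$Y{\left(w,b \right)} = 6 - 32 b$ ($Y{\left(w,b \right)} = 2 \left(3 + b \left(-16\right)\right) = 2 \left(3 - 16 b\right) = 6 - 32 b$)
$v{\left(p,A \right)} = 102$ ($v{\left(p,A \right)} = 6 - -96 = 6 + 96 = 102$)
$467581 + v{\left(-503,603 \right)} = 467581 + 102 = 467683$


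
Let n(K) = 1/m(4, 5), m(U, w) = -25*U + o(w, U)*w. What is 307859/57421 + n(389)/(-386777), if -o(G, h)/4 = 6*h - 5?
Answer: 57154934670061/10660378616160 ≈ 5.3614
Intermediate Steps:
o(G, h) = 20 - 24*h (o(G, h) = -4*(6*h - 5) = -4*(-5 + 6*h) = 20 - 24*h)
m(U, w) = -25*U + w*(20 - 24*U) (m(U, w) = -25*U + (20 - 24*U)*w = -25*U + w*(20 - 24*U))
n(K) = -1/480 (n(K) = 1/(-25*4 + 20*5 - 24*4*5) = 1/(-100 + 100 - 480) = 1/(-480) = -1/480)
307859/57421 + n(389)/(-386777) = 307859/57421 - 1/480/(-386777) = 307859*(1/57421) - 1/480*(-1/386777) = 307859/57421 + 1/185652960 = 57154934670061/10660378616160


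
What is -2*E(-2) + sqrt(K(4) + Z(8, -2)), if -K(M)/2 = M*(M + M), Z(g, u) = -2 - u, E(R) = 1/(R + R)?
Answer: 1/2 + 8*I ≈ 0.5 + 8.0*I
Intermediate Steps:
E(R) = 1/(2*R)
K(M) = -4*M**2 (K(M) = -2*M*(M + M) = -2*M*2*M = -4*M**2)
-2*E(-2) + sqrt(K(4) + Z(8, -2)) = -1/(-2) + sqrt(-4*4**2 + (-2 - 1*(-2))) = -(-1)/2 + sqrt(-4*16 + (-2 + 2)) = -2*(-1/4) + sqrt(-64 + 0) = 1/2 + sqrt(-64) = 1/2 + 8*I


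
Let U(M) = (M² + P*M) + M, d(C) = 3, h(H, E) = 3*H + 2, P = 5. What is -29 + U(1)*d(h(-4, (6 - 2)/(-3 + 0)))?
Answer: -8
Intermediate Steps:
h(H, E) = 2 + 3*H
U(M) = M² + 6*M (U(M) = (M² + 5*M) + M = M² + 6*M)
-29 + U(1)*d(h(-4, (6 - 2)/(-3 + 0))) = -29 + (1*(6 + 1))*3 = -29 + (1*7)*3 = -29 + 7*3 = -29 + 21 = -8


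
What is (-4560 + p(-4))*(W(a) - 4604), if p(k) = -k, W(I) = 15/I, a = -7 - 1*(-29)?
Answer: 230699894/11 ≈ 2.0973e+7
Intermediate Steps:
a = 22 (a = -7 + 29 = 22)
(-4560 + p(-4))*(W(a) - 4604) = (-4560 - 1*(-4))*(15/22 - 4604) = (-4560 + 4)*(15*(1/22) - 4604) = -4556*(15/22 - 4604) = -4556*(-101273/22) = 230699894/11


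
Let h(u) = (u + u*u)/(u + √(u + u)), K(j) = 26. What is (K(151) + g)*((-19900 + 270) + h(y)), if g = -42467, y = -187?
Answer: 2522781964/3 + 125302*I*√374/3 ≈ 8.4093e+8 + 8.0774e+5*I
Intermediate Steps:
h(u) = (u + u²)/(u + √2*√u) (h(u) = (u + u²)/(u + √(2*u)) = (u + u²)/(u + √2*√u))
(K(151) + g)*((-19900 + 270) + h(y)) = (26 - 42467)*((-19900 + 270) - 187*(1 - 187)/(-187 + √2*√(-187))) = -42441*(-19630 - 187*(-186)/(-187 + √2*(I*√187))) = -42441*(-19630 - 187*(-186)/(-187 + I*√374)) = -42441*(-19630 + 34782/(-187 + I*√374)) = 833116830 - 1476182862/(-187 + I*√374)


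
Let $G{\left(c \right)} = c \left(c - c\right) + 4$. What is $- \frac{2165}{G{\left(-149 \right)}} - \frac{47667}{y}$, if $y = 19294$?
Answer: $- \frac{20981089}{38588} \approx -543.72$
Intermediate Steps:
$G{\left(c \right)} = 4$ ($G{\left(c \right)} = c 0 + 4 = 0 + 4 = 4$)
$- \frac{2165}{G{\left(-149 \right)}} - \frac{47667}{y} = - \frac{2165}{4} - \frac{47667}{19294} = - \frac{20981089}{38588}$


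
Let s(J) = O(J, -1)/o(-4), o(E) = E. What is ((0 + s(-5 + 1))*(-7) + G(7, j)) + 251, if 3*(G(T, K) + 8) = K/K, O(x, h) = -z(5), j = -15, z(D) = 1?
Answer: 2899/12 ≈ 241.58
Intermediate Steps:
O(x, h) = -1 (O(x, h) = -1*1 = -1)
G(T, K) = -23/3 (G(T, K) = -8 + (K/K)/3 = -8 + (⅓)*1 = -8 + ⅓ = -23/3)
s(J) = ¼ (s(J) = -1/(-4) = -1*(-¼) = ¼)
((0 + s(-5 + 1))*(-7) + G(7, j)) + 251 = ((0 + ¼)*(-7) - 23/3) + 251 = ((¼)*(-7) - 23/3) + 251 = (-7/4 - 23/3) + 251 = -113/12 + 251 = 2899/12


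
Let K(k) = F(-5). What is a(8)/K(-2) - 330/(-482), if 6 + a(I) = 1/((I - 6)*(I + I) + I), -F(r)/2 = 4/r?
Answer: -47039/15424 ≈ -3.0497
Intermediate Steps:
F(r) = -8/r
K(k) = 8/5 (K(k) = -8/(-5) = -8*(-⅕) = 8/5)
a(I) = -6 + 1/(I + 2*I*(-6 + I)) (a(I) = -6 + 1/((I - 6)*(I + I) + I) = -6 + 1/((-6 + I)*(2*I) + I) = -6 + 1/(2*I*(-6 + I) + I) = -6 + 1/(I + 2*I*(-6 + I)))
a(8)/K(-2) - 330/(-482) = ((1 - 12*8² + 66*8)/(8*(-11 + 2*8)))/(8/5) - 330/(-482) = ((1 - 12*64 + 528)/(8*(-11 + 16)))*(5/8) - 330*(-1/482) = ((⅛)*(1 - 768 + 528)/5)*(5/8) + 165/241 = ((⅛)*(⅕)*(-239))*(5/8) + 165/241 = -239/40*5/8 + 165/241 = -239/64 + 165/241 = -47039/15424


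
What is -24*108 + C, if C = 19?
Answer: -2573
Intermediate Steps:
-24*108 + C = -24*108 + 19 = -2592 + 19 = -2573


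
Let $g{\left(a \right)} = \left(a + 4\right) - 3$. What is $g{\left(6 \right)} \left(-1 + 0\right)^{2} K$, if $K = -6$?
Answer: $-42$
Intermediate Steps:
$g{\left(a \right)} = 1 + a$ ($g{\left(a \right)} = \left(4 + a\right) - 3 = 1 + a$)
$g{\left(6 \right)} \left(-1 + 0\right)^{2} K = \left(1 + 6\right) \left(-1 + 0\right)^{2} \left(-6\right) = 7 \left(-1\right)^{2} \left(-6\right) = 7 \cdot 1 \left(-6\right) = 7 \left(-6\right) = -42$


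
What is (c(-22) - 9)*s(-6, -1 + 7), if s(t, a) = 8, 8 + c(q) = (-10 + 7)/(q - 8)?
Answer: -676/5 ≈ -135.20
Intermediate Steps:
c(q) = -8 - 3/(-8 + q) (c(q) = -8 + (-10 + 7)/(q - 8) = -8 - 3/(-8 + q))
(c(-22) - 9)*s(-6, -1 + 7) = ((61 - 8*(-22))/(-8 - 22) - 9)*8 = ((61 + 176)/(-30) - 9)*8 = (-1/30*237 - 9)*8 = (-79/10 - 9)*8 = -169/10*8 = -676/5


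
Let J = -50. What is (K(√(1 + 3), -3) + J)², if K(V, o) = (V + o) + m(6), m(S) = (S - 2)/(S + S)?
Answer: 23104/9 ≈ 2567.1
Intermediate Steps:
m(S) = (-2 + S)/(2*S) (m(S) = (-2 + S)/((2*S)) = (-2 + S)*(1/(2*S)) = (-2 + S)/(2*S))
K(V, o) = ⅓ + V + o (K(V, o) = (V + o) + (½)*(-2 + 6)/6 = (V + o) + (½)*(⅙)*4 = (V + o) + ⅓ = ⅓ + V + o)
(K(√(1 + 3), -3) + J)² = ((⅓ + √(1 + 3) - 3) - 50)² = ((⅓ + √4 - 3) - 50)² = ((⅓ + 2 - 3) - 50)² = (-⅔ - 50)² = (-152/3)² = 23104/9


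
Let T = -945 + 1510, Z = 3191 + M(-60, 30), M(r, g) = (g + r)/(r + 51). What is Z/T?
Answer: 9583/1695 ≈ 5.6537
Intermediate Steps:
M(r, g) = (g + r)/(51 + r)
Z = 9583/3 (Z = 3191 + (30 - 60)/(51 - 60) = 3191 - 30/(-9) = 3191 - ⅑*(-30) = 3191 + 10/3 = 9583/3 ≈ 3194.3)
T = 565
Z/T = (9583/3)/565 = (9583/3)*(1/565) = 9583/1695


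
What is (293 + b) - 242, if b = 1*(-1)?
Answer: 50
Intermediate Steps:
b = -1
(293 + b) - 242 = (293 - 1) - 242 = 292 - 242 = 50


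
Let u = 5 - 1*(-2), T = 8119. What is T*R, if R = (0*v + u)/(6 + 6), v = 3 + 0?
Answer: 56833/12 ≈ 4736.1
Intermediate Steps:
u = 7 (u = 5 + 2 = 7)
v = 3
R = 7/12 (R = (0*3 + 7)/(6 + 6) = (0 + 7)/12 = 7*(1/12) = 7/12 ≈ 0.58333)
T*R = 8119*(7/12) = 56833/12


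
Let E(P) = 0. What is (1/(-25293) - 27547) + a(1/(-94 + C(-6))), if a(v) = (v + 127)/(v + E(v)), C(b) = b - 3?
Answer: -1027578712/25293 ≈ -40627.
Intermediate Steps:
C(b) = -3 + b
a(v) = (127 + v)/v (a(v) = (v + 127)/(v + 0) = (127 + v)/v)
(1/(-25293) - 27547) + a(1/(-94 + C(-6))) = (1/(-25293) - 27547) + (127 + 1/(-94 + (-3 - 6)))/(1/(-94 + (-3 - 6))) = (-1/25293 - 27547) + (127 + 1/(-94 - 9))/(1/(-94 - 9)) = -696746272/25293 + (127 + 1/(-103))/(1/(-103)) = -696746272/25293 + (127 - 1/103)/(-1/103) = -696746272/25293 - 103*13080/103 = -696746272/25293 - 13080 = -1027578712/25293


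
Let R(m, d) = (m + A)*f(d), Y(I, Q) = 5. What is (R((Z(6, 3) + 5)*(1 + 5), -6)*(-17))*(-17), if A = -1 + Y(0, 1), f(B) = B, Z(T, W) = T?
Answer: -121380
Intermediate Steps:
A = 4 (A = -1 + 5 = 4)
R(m, d) = d*(4 + m) (R(m, d) = (m + 4)*d = (4 + m)*d = d*(4 + m))
(R((Z(6, 3) + 5)*(1 + 5), -6)*(-17))*(-17) = (-6*(4 + (6 + 5)*(1 + 5))*(-17))*(-17) = (-6*(4 + 11*6)*(-17))*(-17) = (-6*(4 + 66)*(-17))*(-17) = (-6*70*(-17))*(-17) = -420*(-17)*(-17) = 7140*(-17) = -121380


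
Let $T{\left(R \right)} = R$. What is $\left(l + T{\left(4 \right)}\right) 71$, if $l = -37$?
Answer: $-2343$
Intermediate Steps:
$\left(l + T{\left(4 \right)}\right) 71 = \left(-37 + 4\right) 71 = \left(-33\right) 71 = -2343$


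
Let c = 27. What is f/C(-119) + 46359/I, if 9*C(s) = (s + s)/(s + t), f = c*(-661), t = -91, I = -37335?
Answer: -29984561226/211565 ≈ -1.4173e+5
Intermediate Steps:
f = -17847 (f = 27*(-661) = -17847)
C(s) = 2*s/(9*(-91 + s)) (C(s) = ((s + s)/(s - 91))/9 = ((2*s)/(-91 + s))/9 = (2*s/(-91 + s))/9 = 2*s/(9*(-91 + s)))
f/C(-119) + 46359/I = -17847/((2/9)*(-119)/(-91 - 119)) + 46359/(-37335) = -17847/((2/9)*(-119)/(-210)) + 46359*(-1/37335) = -17847/((2/9)*(-119)*(-1/210)) - 15453/12445 = -17847/17/135 - 15453/12445 = -17847*135/17 - 15453/12445 = -2409345/17 - 15453/12445 = -29984561226/211565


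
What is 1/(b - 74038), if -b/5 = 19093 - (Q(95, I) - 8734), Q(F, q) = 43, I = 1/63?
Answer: -1/212958 ≈ -4.6958e-6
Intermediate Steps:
I = 1/63 ≈ 0.015873
b = -138920 (b = -5*(19093 - (43 - 8734)) = -5*(19093 - 1*(-8691)) = -5*(19093 + 8691) = -5*27784 = -138920)
1/(b - 74038) = 1/(-138920 - 74038) = 1/(-212958) = -1/212958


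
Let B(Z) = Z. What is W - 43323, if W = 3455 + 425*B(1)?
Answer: -39443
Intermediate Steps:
W = 3880 (W = 3455 + 425*1 = 3455 + 425 = 3880)
W - 43323 = 3880 - 43323 = -39443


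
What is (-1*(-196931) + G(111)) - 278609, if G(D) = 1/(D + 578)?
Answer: -56276141/689 ≈ -81678.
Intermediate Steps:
G(D) = 1/(578 + D)
(-1*(-196931) + G(111)) - 278609 = (-1*(-196931) + 1/(578 + 111)) - 278609 = (196931 + 1/689) - 278609 = 135685460/689 - 278609 = -56276141/689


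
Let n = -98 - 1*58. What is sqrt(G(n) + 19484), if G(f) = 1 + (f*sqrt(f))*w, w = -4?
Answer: sqrt(19485 + 1248*I*sqrt(39)) ≈ 142.25 + 27.394*I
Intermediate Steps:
n = -156 (n = -98 - 58 = -156)
G(f) = 1 - 4*f**(3/2) (G(f) = 1 + (f*sqrt(f))*(-4) = 1 + f**(3/2)*(-4) = 1 - 4*f**(3/2))
sqrt(G(n) + 19484) = sqrt((1 - (-1248)*I*sqrt(39)) + 19484) = sqrt((1 + 1248*I*sqrt(39)) + 19484) = sqrt(19485 + 1248*I*sqrt(39))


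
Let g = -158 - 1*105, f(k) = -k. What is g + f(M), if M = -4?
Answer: -259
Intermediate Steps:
g = -263 (g = -158 - 105 = -263)
g + f(M) = -263 - 1*(-4) = -263 + 4 = -259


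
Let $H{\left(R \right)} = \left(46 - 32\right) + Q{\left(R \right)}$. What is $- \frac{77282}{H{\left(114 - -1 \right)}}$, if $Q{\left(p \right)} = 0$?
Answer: $- \frac{38641}{7} \approx -5520.1$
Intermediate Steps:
$H{\left(R \right)} = 14$ ($H{\left(R \right)} = \left(46 - 32\right) + 0 = 14 + 0 = 14$)
$- \frac{77282}{H{\left(114 - -1 \right)}} = - \frac{77282}{14} = \left(-77282\right) \frac{1}{14} = - \frac{38641}{7}$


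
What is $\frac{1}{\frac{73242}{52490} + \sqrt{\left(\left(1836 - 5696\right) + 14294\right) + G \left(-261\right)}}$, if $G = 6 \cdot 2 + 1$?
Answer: $- \frac{320372715}{1616166626128} + \frac{688800025 \sqrt{7041}}{4848499878384} \approx 0.011723$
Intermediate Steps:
$G = 13$ ($G = 12 + 1 = 13$)
$\frac{1}{\frac{73242}{52490} + \sqrt{\left(\left(1836 - 5696\right) + 14294\right) + G \left(-261\right)}} = \frac{1}{\frac{73242}{52490} + \sqrt{\left(\left(1836 - 5696\right) + 14294\right) + 13 \left(-261\right)}} = \frac{1}{73242 \cdot \frac{1}{52490} + \sqrt{\left(\left(1836 - 5696\right) + 14294\right) - 3393}} = \frac{1}{\frac{36621}{26245} + \sqrt{\left(-3860 + 14294\right) - 3393}} = \frac{1}{\frac{36621}{26245} + \sqrt{10434 - 3393}} = \frac{1}{\frac{36621}{26245} + \sqrt{7041}}$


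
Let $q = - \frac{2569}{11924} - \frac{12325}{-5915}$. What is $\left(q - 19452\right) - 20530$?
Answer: $- \frac{563963416811}{14106092} \approx -39980.0$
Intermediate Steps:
$q = \frac{26353533}{14106092}$ ($q = \left(-2569\right) \frac{1}{11924} - - \frac{2465}{1183} = - \frac{2569}{11924} + \frac{2465}{1183} = \frac{26353533}{14106092} \approx 1.8682$)
$\left(q - 19452\right) - 20530 = \left(\frac{26353533}{14106092} - 19452\right) - 20530 = - \frac{274365348051}{14106092} - 20530 = - \frac{563963416811}{14106092}$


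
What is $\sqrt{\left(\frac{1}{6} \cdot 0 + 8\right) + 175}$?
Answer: $\sqrt{183} \approx 13.528$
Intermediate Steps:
$\sqrt{\left(\frac{1}{6} \cdot 0 + 8\right) + 175} = \sqrt{\left(0 + 8\right) + 175} = \sqrt{8 + 175} = \sqrt{183}$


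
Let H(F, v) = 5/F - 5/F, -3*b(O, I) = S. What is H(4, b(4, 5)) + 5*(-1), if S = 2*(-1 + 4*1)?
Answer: -5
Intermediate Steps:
S = 6 (S = 2*(-1 + 4) = 2*3 = 6)
b(O, I) = -2 (b(O, I) = -⅓*6 = -2)
H(F, v) = 0
H(4, b(4, 5)) + 5*(-1) = 0 + 5*(-1) = 0 - 5 = -5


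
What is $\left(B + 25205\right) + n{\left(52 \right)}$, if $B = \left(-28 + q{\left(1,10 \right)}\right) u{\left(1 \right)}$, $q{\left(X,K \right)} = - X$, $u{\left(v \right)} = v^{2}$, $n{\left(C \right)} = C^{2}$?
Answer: $27880$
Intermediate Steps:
$B = -29$ ($B = \left(-28 - 1\right) 1^{2} = \left(-28 - 1\right) 1 = \left(-29\right) 1 = -29$)
$\left(B + 25205\right) + n{\left(52 \right)} = \left(-29 + 25205\right) + 52^{2} = 25176 + 2704 = 27880$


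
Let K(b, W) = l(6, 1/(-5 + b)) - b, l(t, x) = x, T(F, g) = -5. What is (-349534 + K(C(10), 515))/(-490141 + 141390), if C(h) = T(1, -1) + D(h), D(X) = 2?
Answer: 2796249/2790008 ≈ 1.0022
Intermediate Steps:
C(h) = -3 (C(h) = -5 + 2 = -3)
K(b, W) = 1/(-5 + b) - b
(-349534 + K(C(10), 515))/(-490141 + 141390) = (-349534 + (1 - 1*(-3)*(-5 - 3))/(-5 - 3))/(-490141 + 141390) = (-349534 + (1 - 1*(-3)*(-8))/(-8))/(-348751) = (-349534 - (1 - 24)/8)*(-1/348751) = (-349534 - ⅛*(-23))*(-1/348751) = (-349534 + 23/8)*(-1/348751) = -2796249/8*(-1/348751) = 2796249/2790008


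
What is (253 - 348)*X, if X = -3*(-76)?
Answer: -21660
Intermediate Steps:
X = 228
(253 - 348)*X = (253 - 348)*228 = -95*228 = -21660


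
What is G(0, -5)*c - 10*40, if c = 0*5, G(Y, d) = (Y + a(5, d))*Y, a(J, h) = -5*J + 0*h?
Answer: -400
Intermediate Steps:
a(J, h) = -5*J (a(J, h) = -5*J + 0 = -5*J)
G(Y, d) = Y*(-25 + Y) (G(Y, d) = (Y - 5*5)*Y = (Y - 25)*Y = (-25 + Y)*Y = Y*(-25 + Y))
c = 0
G(0, -5)*c - 10*40 = (0*(-25 + 0))*0 - 10*40 = (0*(-25))*0 - 400 = 0*0 - 400 = 0 - 400 = -400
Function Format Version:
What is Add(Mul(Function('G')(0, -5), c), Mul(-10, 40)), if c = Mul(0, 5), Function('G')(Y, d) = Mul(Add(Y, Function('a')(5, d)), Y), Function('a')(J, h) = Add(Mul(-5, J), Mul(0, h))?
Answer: -400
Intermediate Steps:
Function('a')(J, h) = Mul(-5, J) (Function('a')(J, h) = Add(Mul(-5, J), 0) = Mul(-5, J))
Function('G')(Y, d) = Mul(Y, Add(-25, Y)) (Function('G')(Y, d) = Mul(Add(Y, Mul(-5, 5)), Y) = Mul(Add(Y, -25), Y) = Mul(Add(-25, Y), Y) = Mul(Y, Add(-25, Y)))
c = 0
Add(Mul(Function('G')(0, -5), c), Mul(-10, 40)) = Add(Mul(Mul(0, Add(-25, 0)), 0), Mul(-10, 40)) = Add(Mul(Mul(0, -25), 0), -400) = Add(Mul(0, 0), -400) = Add(0, -400) = -400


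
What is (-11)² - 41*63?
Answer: -2462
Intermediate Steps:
(-11)² - 41*63 = 121 - 2583 = -2462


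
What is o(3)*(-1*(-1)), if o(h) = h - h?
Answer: 0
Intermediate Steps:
o(h) = 0
o(3)*(-1*(-1)) = 0*(-1*(-1)) = 0*1 = 0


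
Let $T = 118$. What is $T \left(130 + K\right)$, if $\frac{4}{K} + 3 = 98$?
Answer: $\frac{1457772}{95} \approx 15345.0$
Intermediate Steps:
$K = \frac{4}{95}$ ($K = \frac{4}{-3 + 98} = \frac{4}{95} \approx 0.042105$)
$T \left(130 + K\right) = 118 \left(130 + \frac{4}{95}\right) = 118 \cdot \frac{12354}{95} = \frac{1457772}{95}$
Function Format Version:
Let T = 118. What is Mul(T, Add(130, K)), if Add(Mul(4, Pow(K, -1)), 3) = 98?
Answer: Rational(1457772, 95) ≈ 15345.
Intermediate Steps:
K = Rational(4, 95) (K = Mul(4, Pow(Add(-3, 98), -1)) = Mul(4, Pow(95, -1)) = Mul(4, Rational(1, 95)) = Rational(4, 95) ≈ 0.042105)
Mul(T, Add(130, K)) = Mul(118, Add(130, Rational(4, 95))) = Mul(118, Rational(12354, 95)) = Rational(1457772, 95)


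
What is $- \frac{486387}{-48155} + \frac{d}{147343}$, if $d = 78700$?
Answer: $\frac{75455518241}{7095302165} \approx 10.635$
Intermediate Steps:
$- \frac{486387}{-48155} + \frac{d}{147343} = - \frac{486387}{-48155} + \frac{78700}{147343} = \left(-486387\right) \left(- \frac{1}{48155}\right) + 78700 \cdot \frac{1}{147343} = \frac{486387}{48155} + \frac{78700}{147343} = \frac{75455518241}{7095302165}$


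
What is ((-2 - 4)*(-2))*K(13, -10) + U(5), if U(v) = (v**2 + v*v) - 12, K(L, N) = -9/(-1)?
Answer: 146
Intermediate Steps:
K(L, N) = 9 (K(L, N) = -9*(-1) = 9)
U(v) = -12 + 2*v**2 (U(v) = (v**2 + v**2) - 12 = 2*v**2 - 12 = -12 + 2*v**2)
((-2 - 4)*(-2))*K(13, -10) + U(5) = ((-2 - 4)*(-2))*9 + (-12 + 2*5**2) = -6*(-2)*9 + (-12 + 2*25) = 12*9 + (-12 + 50) = 108 + 38 = 146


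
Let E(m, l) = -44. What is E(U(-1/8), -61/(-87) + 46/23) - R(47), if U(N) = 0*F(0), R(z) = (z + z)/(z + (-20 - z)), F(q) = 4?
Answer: -393/10 ≈ -39.300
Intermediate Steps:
R(z) = -z/10 (R(z) = (2*z)/(-20) = (2*z)*(-1/20) = -z/10)
U(N) = 0 (U(N) = 0*4 = 0)
E(U(-1/8), -61/(-87) + 46/23) - R(47) = -44 - (-1)*47/10 = -44 - 1*(-47/10) = -44 + 47/10 = -393/10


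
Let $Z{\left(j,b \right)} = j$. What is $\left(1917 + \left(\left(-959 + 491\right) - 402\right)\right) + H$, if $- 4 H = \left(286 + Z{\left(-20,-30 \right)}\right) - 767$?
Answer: $\frac{4689}{4} \approx 1172.3$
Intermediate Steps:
$H = \frac{501}{4}$ ($H = - \frac{\left(286 - 20\right) - 767}{4} = - \frac{266 - 767}{4} = \left(- \frac{1}{4}\right) \left(-501\right) = \frac{501}{4} \approx 125.25$)
$\left(1917 + \left(\left(-959 + 491\right) - 402\right)\right) + H = \left(1917 + \left(\left(-959 + 491\right) - 402\right)\right) + \frac{501}{4} = \left(1917 - 870\right) + \frac{501}{4} = 1047 + \frac{501}{4} = \frac{4689}{4}$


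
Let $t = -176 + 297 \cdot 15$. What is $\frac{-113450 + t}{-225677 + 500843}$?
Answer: $- \frac{109171}{275166} \approx -0.39675$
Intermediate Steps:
$t = 4279$ ($t = -176 + 4455 = 4279$)
$\frac{-113450 + t}{-225677 + 500843} = \frac{-113450 + 4279}{-225677 + 500843} = - \frac{109171}{275166}$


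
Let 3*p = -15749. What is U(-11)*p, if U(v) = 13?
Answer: -204737/3 ≈ -68246.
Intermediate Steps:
p = -15749/3 (p = (⅓)*(-15749) = -15749/3 ≈ -5249.7)
U(-11)*p = 13*(-15749/3) = -204737/3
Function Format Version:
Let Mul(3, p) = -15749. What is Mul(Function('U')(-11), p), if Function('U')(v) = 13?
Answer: Rational(-204737, 3) ≈ -68246.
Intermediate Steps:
p = Rational(-15749, 3) (p = Mul(Rational(1, 3), -15749) = Rational(-15749, 3) ≈ -5249.7)
Mul(Function('U')(-11), p) = Mul(13, Rational(-15749, 3)) = Rational(-204737, 3)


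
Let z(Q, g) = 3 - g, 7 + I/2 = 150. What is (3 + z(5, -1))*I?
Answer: 2002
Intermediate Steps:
I = 286 (I = -14 + 2*150 = -14 + 300 = 286)
(3 + z(5, -1))*I = (3 + (3 - 1*(-1)))*286 = (3 + (3 + 1))*286 = (3 + 4)*286 = 7*286 = 2002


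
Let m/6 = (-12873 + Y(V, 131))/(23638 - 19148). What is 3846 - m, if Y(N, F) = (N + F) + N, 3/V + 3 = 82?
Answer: 685127166/177355 ≈ 3863.0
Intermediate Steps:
V = 3/79 (V = 3/(-3 + 82) = 3/79 ≈ 0.037975)
Y(N, F) = F + 2*N (Y(N, F) = (F + N) + N = F + 2*N)
m = -3019836/177355 (m = 6*((-12873 + (131 + 2*(3/79)))/(23638 - 19148)) = 6*((-12873 + (131 + 6/79))/4490) = 6*((-12873 + 10355/79)*(1/4490)) = 6*(-1006612/79*1/4490) = 6*(-503306/177355) = -3019836/177355 ≈ -17.027)
3846 - m = 3846 - 1*(-3019836/177355) = 3846 + 3019836/177355 = 685127166/177355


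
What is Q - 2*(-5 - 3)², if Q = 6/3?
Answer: -126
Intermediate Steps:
Q = 2 (Q = 6*(⅓) = 2)
Q - 2*(-5 - 3)² = 2 - 2*(-5 - 3)² = 2 - 2*(-8)² = 2 - 2*64 = 2 - 128 = -126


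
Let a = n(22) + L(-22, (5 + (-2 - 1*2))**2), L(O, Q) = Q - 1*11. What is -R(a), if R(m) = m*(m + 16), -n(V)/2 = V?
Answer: -2052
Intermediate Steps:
n(V) = -2*V
L(O, Q) = -11 + Q (L(O, Q) = Q - 11 = -11 + Q)
a = -54 (a = -2*22 + (-11 + (5 + (-2 - 1*2))**2) = -44 + (-11 + (5 + (-2 - 2))**2) = -44 + (-11 + (5 - 4)**2) = -44 + (-11 + 1**2) = -44 + (-11 + 1) = -44 - 10 = -54)
R(m) = m*(16 + m)
-R(a) = -(-54)*(16 - 54) = -(-54)*(-38) = -1*2052 = -2052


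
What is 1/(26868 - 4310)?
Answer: 1/22558 ≈ 4.4330e-5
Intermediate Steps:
1/(26868 - 4310) = 1/22558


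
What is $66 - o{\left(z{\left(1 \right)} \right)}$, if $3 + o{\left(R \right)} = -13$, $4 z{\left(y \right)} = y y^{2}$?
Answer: $82$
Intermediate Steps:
$z{\left(y \right)} = \frac{y^{3}}{4}$ ($z{\left(y \right)} = \frac{y y^{2}}{4} = \frac{y^{3}}{4}$)
$o{\left(R \right)} = -16$ ($o{\left(R \right)} = -3 - 13 = -16$)
$66 - o{\left(z{\left(1 \right)} \right)} = 66 - -16 = 66 + 16 = 82$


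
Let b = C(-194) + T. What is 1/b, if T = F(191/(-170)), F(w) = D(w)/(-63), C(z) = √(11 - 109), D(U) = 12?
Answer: -42/21617 - 3087*I*√2/43234 ≈ -0.0019429 - 0.10098*I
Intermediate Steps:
C(z) = 7*I*√2 (C(z) = √(-98) = 7*I*√2)
F(w) = -4/21 (F(w) = 12/(-63) = 12*(-1/63) = -4/21)
T = -4/21 ≈ -0.19048
b = -4/21 + 7*I*√2 (b = 7*I*√2 - 4/21 = -4/21 + 7*I*√2 ≈ -0.19048 + 9.8995*I)
1/b = 1/(-4/21 + 7*I*√2)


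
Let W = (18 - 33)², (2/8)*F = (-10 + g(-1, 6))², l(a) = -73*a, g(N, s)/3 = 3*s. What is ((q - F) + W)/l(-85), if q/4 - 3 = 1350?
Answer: -2107/6205 ≈ -0.33956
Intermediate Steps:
g(N, s) = 9*s (g(N, s) = 3*(3*s) = 9*s)
q = 5412 (q = 12 + 4*1350 = 12 + 5400 = 5412)
F = 7744 (F = 4*(-10 + 9*6)² = 4*(-10 + 54)² = 4*44² = 4*1936 = 7744)
W = 225 (W = (-15)² = 225)
((q - F) + W)/l(-85) = ((5412 - 1*7744) + 225)/((-73*(-85))) = ((5412 - 7744) + 225)/6205 = (-2332 + 225)*(1/6205) = -2107*1/6205 = -2107/6205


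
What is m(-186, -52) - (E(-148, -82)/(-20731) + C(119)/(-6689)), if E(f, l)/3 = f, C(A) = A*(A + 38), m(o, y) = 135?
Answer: 19104751322/138669659 ≈ 137.77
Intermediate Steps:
C(A) = A*(38 + A)
E(f, l) = 3*f
m(-186, -52) - (E(-148, -82)/(-20731) + C(119)/(-6689)) = 135 - ((3*(-148))/(-20731) + (119*(38 + 119))/(-6689)) = 135 - (-444*(-1/20731) + (119*157)*(-1/6689)) = 135 - (444/20731 + 18683*(-1/6689)) = 135 - (444/20731 - 18683/6689) = 135 - 1*(-384347357/138669659) = 135 + 384347357/138669659 = 19104751322/138669659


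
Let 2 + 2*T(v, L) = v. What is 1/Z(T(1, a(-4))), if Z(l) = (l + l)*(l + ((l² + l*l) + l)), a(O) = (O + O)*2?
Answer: 2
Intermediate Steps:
a(O) = 4*O (a(O) = (2*O)*2 = 4*O)
T(v, L) = -1 + v/2
Z(l) = 2*l*(2*l + 2*l²) (Z(l) = (2*l)*(l + ((l² + l²) + l)) = (2*l)*(l + (2*l² + l)) = (2*l)*(l + (l + 2*l²)) = (2*l)*(2*l + 2*l²) = 2*l*(2*l + 2*l²))
1/Z(T(1, a(-4))) = 1/(4*(-1 + (½)*1)²*(1 + (-1 + (½)*1))) = 1/(4*(-1 + ½)²*(1 + (-1 + ½))) = 1/(4*(-½)²*(1 - ½)) = 1/(4*(¼)*(½)) = 1/(½) = 2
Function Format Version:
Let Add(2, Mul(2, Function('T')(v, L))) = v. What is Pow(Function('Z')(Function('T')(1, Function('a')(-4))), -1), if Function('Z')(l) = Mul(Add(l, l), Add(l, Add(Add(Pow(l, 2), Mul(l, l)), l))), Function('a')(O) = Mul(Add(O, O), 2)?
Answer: 2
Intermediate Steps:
Function('a')(O) = Mul(4, O) (Function('a')(O) = Mul(Mul(2, O), 2) = Mul(4, O))
Function('T')(v, L) = Add(-1, Mul(Rational(1, 2), v))
Function('Z')(l) = Mul(2, l, Add(Mul(2, l), Mul(2, Pow(l, 2)))) (Function('Z')(l) = Mul(Mul(2, l), Add(l, Add(Add(Pow(l, 2), Pow(l, 2)), l))) = Mul(Mul(2, l), Add(l, Add(Mul(2, Pow(l, 2)), l))) = Mul(Mul(2, l), Add(l, Add(l, Mul(2, Pow(l, 2))))) = Mul(Mul(2, l), Add(Mul(2, l), Mul(2, Pow(l, 2)))) = Mul(2, l, Add(Mul(2, l), Mul(2, Pow(l, 2)))))
Pow(Function('Z')(Function('T')(1, Function('a')(-4))), -1) = Pow(Mul(4, Pow(Add(-1, Mul(Rational(1, 2), 1)), 2), Add(1, Add(-1, Mul(Rational(1, 2), 1)))), -1) = Pow(Mul(4, Pow(Add(-1, Rational(1, 2)), 2), Add(1, Add(-1, Rational(1, 2)))), -1) = Pow(Mul(4, Pow(Rational(-1, 2), 2), Add(1, Rational(-1, 2))), -1) = Pow(Mul(4, Rational(1, 4), Rational(1, 2)), -1) = Pow(Rational(1, 2), -1) = 2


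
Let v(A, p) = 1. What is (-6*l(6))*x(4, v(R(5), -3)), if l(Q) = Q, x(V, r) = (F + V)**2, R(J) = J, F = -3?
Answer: -36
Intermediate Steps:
x(V, r) = (-3 + V)**2
(-6*l(6))*x(4, v(R(5), -3)) = (-6*6)*(-3 + 4)**2 = -36*1**2 = -36*1 = -36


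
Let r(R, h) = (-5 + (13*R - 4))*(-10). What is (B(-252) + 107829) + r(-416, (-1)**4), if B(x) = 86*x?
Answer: 140327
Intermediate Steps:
r(R, h) = 90 - 130*R (r(R, h) = (-5 + (-4 + 13*R))*(-10) = (-9 + 13*R)*(-10) = 90 - 130*R)
(B(-252) + 107829) + r(-416, (-1)**4) = (86*(-252) + 107829) + (90 - 130*(-416)) = (-21672 + 107829) + (90 + 54080) = 86157 + 54170 = 140327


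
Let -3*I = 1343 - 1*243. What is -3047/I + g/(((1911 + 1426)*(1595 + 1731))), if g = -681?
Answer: 4611543111/554943100 ≈ 8.3099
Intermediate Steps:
I = -1100/3 (I = -(1343 - 1*243)/3 = -(1343 - 243)/3 = -1/3*1100 = -1100/3 ≈ -366.67)
-3047/I + g/(((1911 + 1426)*(1595 + 1731))) = -3047/(-1100/3) - 681*1/((1595 + 1731)*(1911 + 1426)) = -3047*(-3/1100) - 681/(3337*3326) = 831/100 - 681/11098862 = 4611543111/554943100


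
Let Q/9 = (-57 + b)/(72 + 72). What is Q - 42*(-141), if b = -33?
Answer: 47331/8 ≈ 5916.4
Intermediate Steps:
Q = -45/8 (Q = 9*((-57 - 33)/(72 + 72)) = 9*(-90/144) = 9*(-90*1/144) = 9*(-5/8) = -45/8 ≈ -5.6250)
Q - 42*(-141) = -45/8 - 42*(-141) = -45/8 + 5922 = 47331/8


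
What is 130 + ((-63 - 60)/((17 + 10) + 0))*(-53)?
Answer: 3343/9 ≈ 371.44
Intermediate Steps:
130 + ((-63 - 60)/((17 + 10) + 0))*(-53) = 130 - 123/(27 + 0)*(-53) = 130 - 123/27*(-53) = 130 - 123*1/27*(-53) = 130 - 41/9*(-53) = 130 + 2173/9 = 3343/9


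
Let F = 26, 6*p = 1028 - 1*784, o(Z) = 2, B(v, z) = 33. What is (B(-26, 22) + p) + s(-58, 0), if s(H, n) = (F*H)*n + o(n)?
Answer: 227/3 ≈ 75.667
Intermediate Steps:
p = 122/3 (p = (1028 - 1*784)/6 = (1028 - 784)/6 = (1/6)*244 = 122/3 ≈ 40.667)
s(H, n) = 2 + 26*H*n (s(H, n) = (26*H)*n + 2 = 26*H*n + 2 = 2 + 26*H*n)
(B(-26, 22) + p) + s(-58, 0) = (33 + 122/3) + (2 + 26*(-58)*0) = 221/3 + (2 + 0) = 221/3 + 2 = 227/3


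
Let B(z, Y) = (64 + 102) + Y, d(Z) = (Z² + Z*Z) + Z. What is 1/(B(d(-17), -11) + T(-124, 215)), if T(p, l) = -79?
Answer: 1/76 ≈ 0.013158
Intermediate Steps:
d(Z) = Z + 2*Z² (d(Z) = (Z² + Z²) + Z = 2*Z² + Z = Z + 2*Z²)
B(z, Y) = 166 + Y
1/(B(d(-17), -11) + T(-124, 215)) = 1/((166 - 11) - 79) = 1/(155 - 79) = 1/76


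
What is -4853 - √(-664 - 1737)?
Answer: -4853 - 49*I ≈ -4853.0 - 49.0*I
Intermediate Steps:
-4853 - √(-664 - 1737) = -4853 - √(-2401) = -4853 - 49*I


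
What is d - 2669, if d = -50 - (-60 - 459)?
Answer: -2200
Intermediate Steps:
d = 469 (d = -50 - 1*(-519) = -50 + 519 = 469)
d - 2669 = 469 - 2669 = -2200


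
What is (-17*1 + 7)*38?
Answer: -380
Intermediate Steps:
(-17*1 + 7)*38 = (-17 + 7)*38 = -10*38 = -380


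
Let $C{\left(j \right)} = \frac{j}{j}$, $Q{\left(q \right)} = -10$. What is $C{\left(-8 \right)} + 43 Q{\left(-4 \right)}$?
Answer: $-429$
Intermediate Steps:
$C{\left(j \right)} = 1$
$C{\left(-8 \right)} + 43 Q{\left(-4 \right)} = 1 + 43 \left(-10\right) = 1 - 430 = -429$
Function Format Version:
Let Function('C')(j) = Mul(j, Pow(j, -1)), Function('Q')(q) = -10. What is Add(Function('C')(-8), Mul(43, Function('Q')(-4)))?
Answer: -429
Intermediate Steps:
Function('C')(j) = 1
Add(Function('C')(-8), Mul(43, Function('Q')(-4))) = Add(1, Mul(43, -10)) = Add(1, -430) = -429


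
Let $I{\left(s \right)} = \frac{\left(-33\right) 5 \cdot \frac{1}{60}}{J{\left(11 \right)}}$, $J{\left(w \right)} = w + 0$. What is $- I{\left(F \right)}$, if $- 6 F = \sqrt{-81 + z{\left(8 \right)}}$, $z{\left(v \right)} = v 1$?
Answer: $\frac{1}{4} \approx 0.25$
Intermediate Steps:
$z{\left(v \right)} = v$
$J{\left(w \right)} = w$
$F = - \frac{i \sqrt{73}}{6}$ ($F = - \frac{\sqrt{-81 + 8}}{6} = - \frac{\sqrt{-73}}{6} = - \frac{i \sqrt{73}}{6} \approx - 1.424 i$)
$I{\left(s \right)} = - \frac{1}{4}$ ($I{\left(s \right)} = \frac{\left(-33\right) 5 \cdot \frac{1}{60}}{11} = \left(-165\right) \frac{1}{60} \cdot \frac{1}{11} = \left(- \frac{11}{4}\right) \frac{1}{11} = - \frac{1}{4}$)
$- I{\left(F \right)} = \left(-1\right) \left(- \frac{1}{4}\right) = \frac{1}{4}$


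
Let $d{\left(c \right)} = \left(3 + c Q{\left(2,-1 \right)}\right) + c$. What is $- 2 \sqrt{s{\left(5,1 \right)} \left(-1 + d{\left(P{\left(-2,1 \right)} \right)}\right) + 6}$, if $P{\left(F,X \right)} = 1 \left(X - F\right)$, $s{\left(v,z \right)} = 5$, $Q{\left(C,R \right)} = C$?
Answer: $- 2 \sqrt{61} \approx -15.62$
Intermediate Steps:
$P{\left(F,X \right)} = X - F$
$d{\left(c \right)} = 3 + 3 c$ ($d{\left(c \right)} = \left(3 + c 2\right) + c = \left(3 + 2 c\right) + c = 3 + 3 c$)
$- 2 \sqrt{s{\left(5,1 \right)} \left(-1 + d{\left(P{\left(-2,1 \right)} \right)}\right) + 6} = - 2 \sqrt{5 \left(-1 + \left(3 + 3 \left(1 - -2\right)\right)\right) + 6} = - 2 \sqrt{5 \left(-1 + \left(3 + 3 \left(1 + 2\right)\right)\right) + 6} = - 2 \sqrt{5 \left(-1 + \left(3 + 3 \cdot 3\right)\right) + 6} = - 2 \sqrt{5 \left(-1 + \left(3 + 9\right)\right) + 6} = - 2 \sqrt{5 \left(-1 + 12\right) + 6} = - 2 \sqrt{5 \cdot 11 + 6} = - 2 \sqrt{55 + 6} = - 2 \sqrt{61}$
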